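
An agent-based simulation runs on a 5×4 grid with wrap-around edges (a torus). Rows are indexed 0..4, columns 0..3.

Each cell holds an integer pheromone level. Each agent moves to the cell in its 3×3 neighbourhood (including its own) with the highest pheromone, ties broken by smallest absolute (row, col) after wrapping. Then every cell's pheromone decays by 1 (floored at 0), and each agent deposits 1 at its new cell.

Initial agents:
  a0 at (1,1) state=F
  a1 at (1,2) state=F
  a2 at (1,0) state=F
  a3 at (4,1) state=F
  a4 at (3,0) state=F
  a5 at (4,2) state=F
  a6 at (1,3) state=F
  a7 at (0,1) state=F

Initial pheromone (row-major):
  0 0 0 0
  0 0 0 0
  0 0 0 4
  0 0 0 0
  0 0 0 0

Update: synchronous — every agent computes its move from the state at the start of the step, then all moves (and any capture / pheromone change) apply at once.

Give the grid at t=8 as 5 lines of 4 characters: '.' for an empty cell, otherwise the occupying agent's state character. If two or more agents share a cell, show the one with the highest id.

t=1: a0@(0,0) a1@(2,3) a2@(2,3) a3@(0,0) a4@(2,3) a5@(0,1) a6@(2,3) a7@(0,0) | pheromone: 3 1 0 0 / 0 0 0 0 / 0 0 0 7 / 0 0 0 0 / 0 0 0 0
t=2: a0@(0,0) a1@(2,3) a2@(2,3) a3@(0,0) a4@(2,3) a5@(0,0) a6@(2,3) a7@(0,0) | pheromone: 6 0 0 0 / 0 0 0 0 / 0 0 0 10 / 0 0 0 0 / 0 0 0 0
t=3: a0@(0,0) a1@(2,3) a2@(2,3) a3@(0,0) a4@(2,3) a5@(0,0) a6@(2,3) a7@(0,0) | pheromone: 9 0 0 0 / 0 0 0 0 / 0 0 0 13 / 0 0 0 0 / 0 0 0 0
t=4: a0@(0,0) a1@(2,3) a2@(2,3) a3@(0,0) a4@(2,3) a5@(0,0) a6@(2,3) a7@(0,0) | pheromone: 12 0 0 0 / 0 0 0 0 / 0 0 0 16 / 0 0 0 0 / 0 0 0 0
t=5: a0@(0,0) a1@(2,3) a2@(2,3) a3@(0,0) a4@(2,3) a5@(0,0) a6@(2,3) a7@(0,0) | pheromone: 15 0 0 0 / 0 0 0 0 / 0 0 0 19 / 0 0 0 0 / 0 0 0 0
t=6: a0@(0,0) a1@(2,3) a2@(2,3) a3@(0,0) a4@(2,3) a5@(0,0) a6@(2,3) a7@(0,0) | pheromone: 18 0 0 0 / 0 0 0 0 / 0 0 0 22 / 0 0 0 0 / 0 0 0 0
t=7: a0@(0,0) a1@(2,3) a2@(2,3) a3@(0,0) a4@(2,3) a5@(0,0) a6@(2,3) a7@(0,0) | pheromone: 21 0 0 0 / 0 0 0 0 / 0 0 0 25 / 0 0 0 0 / 0 0 0 0
t=8: a0@(0,0) a1@(2,3) a2@(2,3) a3@(0,0) a4@(2,3) a5@(0,0) a6@(2,3) a7@(0,0) | pheromone: 24 0 0 0 / 0 0 0 0 / 0 0 0 28 / 0 0 0 0 / 0 0 0 0

F...
....
...F
....
....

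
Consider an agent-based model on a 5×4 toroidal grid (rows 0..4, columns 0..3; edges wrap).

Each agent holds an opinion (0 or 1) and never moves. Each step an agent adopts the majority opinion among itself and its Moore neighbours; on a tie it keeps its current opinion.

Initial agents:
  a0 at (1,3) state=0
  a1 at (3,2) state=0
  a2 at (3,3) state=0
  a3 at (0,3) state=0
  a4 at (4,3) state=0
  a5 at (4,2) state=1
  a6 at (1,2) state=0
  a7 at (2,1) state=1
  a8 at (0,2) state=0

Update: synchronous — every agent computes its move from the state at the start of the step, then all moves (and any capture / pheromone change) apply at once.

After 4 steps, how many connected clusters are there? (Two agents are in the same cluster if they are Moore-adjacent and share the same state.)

1

t=1: a0@(1,3):0 a1@(3,2):0 a2@(3,3):0 a3@(0,3):0 a4@(4,3):0 a5@(4,2):0 a6@(1,2):0 a7@(2,1):0 a8@(0,2):0
t=2: (unchanged — steady state)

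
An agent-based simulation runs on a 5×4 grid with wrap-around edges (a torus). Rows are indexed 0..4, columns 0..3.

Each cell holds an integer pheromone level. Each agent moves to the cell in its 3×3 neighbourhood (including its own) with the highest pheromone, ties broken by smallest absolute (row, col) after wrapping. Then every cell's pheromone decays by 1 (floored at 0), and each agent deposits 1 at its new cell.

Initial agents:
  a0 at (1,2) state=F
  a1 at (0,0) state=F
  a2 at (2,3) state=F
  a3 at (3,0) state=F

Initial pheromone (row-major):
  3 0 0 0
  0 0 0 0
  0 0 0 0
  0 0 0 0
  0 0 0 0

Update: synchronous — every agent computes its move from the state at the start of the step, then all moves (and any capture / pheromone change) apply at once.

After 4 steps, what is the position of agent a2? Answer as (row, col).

t=1: a0@(0,1) a1@(0,0) a2@(1,0) a3@(2,0) | pheromone: 3 1 0 0 / 1 0 0 0 / 1 0 0 0 / 0 0 0 0 / 0 0 0 0
t=2: a0@(0,0) a1@(0,0) a2@(0,0) a3@(1,0) | pheromone: 5 0 0 0 / 1 0 0 0 / 0 0 0 0 / 0 0 0 0 / 0 0 0 0
t=3: a0@(0,0) a1@(0,0) a2@(0,0) a3@(0,0) | pheromone: 8 0 0 0 / 0 0 0 0 / 0 0 0 0 / 0 0 0 0 / 0 0 0 0
t=4: a0@(0,0) a1@(0,0) a2@(0,0) a3@(0,0) | pheromone: 11 0 0 0 / 0 0 0 0 / 0 0 0 0 / 0 0 0 0 / 0 0 0 0

(0, 0)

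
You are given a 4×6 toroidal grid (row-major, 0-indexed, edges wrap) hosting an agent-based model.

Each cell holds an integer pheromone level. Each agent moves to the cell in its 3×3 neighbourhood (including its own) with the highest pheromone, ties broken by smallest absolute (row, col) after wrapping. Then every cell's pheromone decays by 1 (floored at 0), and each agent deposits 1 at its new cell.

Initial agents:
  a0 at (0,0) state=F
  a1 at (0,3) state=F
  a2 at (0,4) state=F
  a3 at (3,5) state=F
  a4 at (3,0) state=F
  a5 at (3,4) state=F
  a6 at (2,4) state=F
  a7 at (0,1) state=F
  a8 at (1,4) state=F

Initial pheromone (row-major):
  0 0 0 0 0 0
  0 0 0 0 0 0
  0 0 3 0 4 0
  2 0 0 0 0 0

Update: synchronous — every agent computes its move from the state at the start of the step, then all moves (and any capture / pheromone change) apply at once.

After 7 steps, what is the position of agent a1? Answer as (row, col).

t=1: a0@(3,0) a1@(0,2) a2@(0,3) a3@(2,4) a4@(3,0) a5@(2,4) a6@(2,4) a7@(3,0) a8@(2,4) | pheromone: 0 0 1 1 0 0 / 0 0 0 0 0 0 / 0 0 2 0 7 0 / 4 0 0 0 0 0
t=2: a0@(3,0) a1@(0,2) a2@(0,2) a3@(2,4) a4@(3,0) a5@(2,4) a6@(2,4) a7@(3,0) a8@(2,4) | pheromone: 0 0 2 0 0 0 / 0 0 0 0 0 0 / 0 0 1 0 10 0 / 6 0 0 0 0 0
t=3: a0@(3,0) a1@(0,2) a2@(0,2) a3@(2,4) a4@(3,0) a5@(2,4) a6@(2,4) a7@(3,0) a8@(2,4) | pheromone: 0 0 3 0 0 0 / 0 0 0 0 0 0 / 0 0 0 0 13 0 / 8 0 0 0 0 0
t=4: a0@(3,0) a1@(0,2) a2@(0,2) a3@(2,4) a4@(3,0) a5@(2,4) a6@(2,4) a7@(3,0) a8@(2,4) | pheromone: 0 0 4 0 0 0 / 0 0 0 0 0 0 / 0 0 0 0 16 0 / 10 0 0 0 0 0
t=5: a0@(3,0) a1@(0,2) a2@(0,2) a3@(2,4) a4@(3,0) a5@(2,4) a6@(2,4) a7@(3,0) a8@(2,4) | pheromone: 0 0 5 0 0 0 / 0 0 0 0 0 0 / 0 0 0 0 19 0 / 12 0 0 0 0 0
t=6: a0@(3,0) a1@(0,2) a2@(0,2) a3@(2,4) a4@(3,0) a5@(2,4) a6@(2,4) a7@(3,0) a8@(2,4) | pheromone: 0 0 6 0 0 0 / 0 0 0 0 0 0 / 0 0 0 0 22 0 / 14 0 0 0 0 0
t=7: a0@(3,0) a1@(0,2) a2@(0,2) a3@(2,4) a4@(3,0) a5@(2,4) a6@(2,4) a7@(3,0) a8@(2,4) | pheromone: 0 0 7 0 0 0 / 0 0 0 0 0 0 / 0 0 0 0 25 0 / 16 0 0 0 0 0

(0, 2)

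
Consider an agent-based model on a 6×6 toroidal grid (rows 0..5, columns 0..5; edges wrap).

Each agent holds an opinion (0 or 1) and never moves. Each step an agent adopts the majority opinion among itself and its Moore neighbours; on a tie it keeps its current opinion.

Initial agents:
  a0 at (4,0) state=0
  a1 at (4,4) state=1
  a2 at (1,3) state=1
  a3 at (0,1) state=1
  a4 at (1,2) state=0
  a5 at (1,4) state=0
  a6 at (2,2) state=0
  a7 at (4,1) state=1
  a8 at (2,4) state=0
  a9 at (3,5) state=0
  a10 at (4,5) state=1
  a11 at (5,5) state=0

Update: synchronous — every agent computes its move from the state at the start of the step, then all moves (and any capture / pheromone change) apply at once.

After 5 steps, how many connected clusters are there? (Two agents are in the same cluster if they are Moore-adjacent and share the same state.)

3

t=1: a0@(4,0):0 a1@(4,4):1 a2@(1,3):0 a3@(0,1):1 a4@(1,2):0 a5@(1,4):0 a6@(2,2):0 a7@(4,1):1 a8@(2,4):0 a9@(3,5):0 a10@(4,5):0 a11@(5,5):0
t=2: a0@(4,0):0 a1@(4,4):0 a2@(1,3):0 a3@(0,1):1 a4@(1,2):0 a5@(1,4):0 a6@(2,2):0 a7@(4,1):1 a8@(2,4):0 a9@(3,5):0 a10@(4,5):0 a11@(5,5):0
t=3: (unchanged — steady state)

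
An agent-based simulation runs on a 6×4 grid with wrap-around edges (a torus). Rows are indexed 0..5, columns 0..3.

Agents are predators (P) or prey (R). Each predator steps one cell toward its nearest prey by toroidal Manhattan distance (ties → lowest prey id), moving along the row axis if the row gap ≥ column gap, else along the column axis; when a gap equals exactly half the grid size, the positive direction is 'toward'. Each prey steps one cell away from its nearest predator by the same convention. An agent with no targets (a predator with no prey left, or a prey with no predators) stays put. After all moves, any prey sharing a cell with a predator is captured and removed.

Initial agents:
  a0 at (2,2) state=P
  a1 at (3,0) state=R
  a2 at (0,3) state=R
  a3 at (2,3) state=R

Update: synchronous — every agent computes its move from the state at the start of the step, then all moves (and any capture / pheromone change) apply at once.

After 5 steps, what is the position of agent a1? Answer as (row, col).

(1, 3)

t=1: a0@(2,3):P a1@(3,3):R a2@(5,3):R a3@(2,0):R
t=2: a0@(3,3):P a1@(4,3):R a2@(4,3):R a3@(2,1):R
t=3: a0@(4,3):P a1@(5,3):R a2@(5,3):R a3@(2,0):R
t=4: a0@(5,3):P a1@(0,3):R a2@(0,3):R a3@(1,0):R
t=5: a0@(0,3):P a1@(1,3):R a2@(1,3):R a3@(2,0):R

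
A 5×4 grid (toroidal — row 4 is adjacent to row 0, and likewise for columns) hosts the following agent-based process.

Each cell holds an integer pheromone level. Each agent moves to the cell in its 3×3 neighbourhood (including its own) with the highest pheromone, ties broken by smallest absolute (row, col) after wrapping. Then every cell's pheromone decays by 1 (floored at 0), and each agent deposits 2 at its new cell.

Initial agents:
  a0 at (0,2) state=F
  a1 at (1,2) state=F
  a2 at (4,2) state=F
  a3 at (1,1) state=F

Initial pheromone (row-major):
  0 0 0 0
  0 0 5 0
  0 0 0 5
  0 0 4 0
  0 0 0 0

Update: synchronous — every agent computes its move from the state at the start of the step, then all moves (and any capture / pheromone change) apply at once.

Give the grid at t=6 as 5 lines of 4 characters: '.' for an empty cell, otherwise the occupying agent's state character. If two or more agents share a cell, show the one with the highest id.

....
..F.
....
..F.
....

t=1: a0@(1,2) a1@(1,2) a2@(3,2) a3@(1,2) | pheromone: 0 0 0 0 / 0 0 10 0 / 0 0 0 4 / 0 0 5 0 / 0 0 0 0
t=2: a0@(1,2) a1@(1,2) a2@(3,2) a3@(1,2) | pheromone: 0 0 0 0 / 0 0 15 0 / 0 0 0 3 / 0 0 6 0 / 0 0 0 0
t=3: a0@(1,2) a1@(1,2) a2@(3,2) a3@(1,2) | pheromone: 0 0 0 0 / 0 0 20 0 / 0 0 0 2 / 0 0 7 0 / 0 0 0 0
t=4: a0@(1,2) a1@(1,2) a2@(3,2) a3@(1,2) | pheromone: 0 0 0 0 / 0 0 25 0 / 0 0 0 1 / 0 0 8 0 / 0 0 0 0
t=5: a0@(1,2) a1@(1,2) a2@(3,2) a3@(1,2) | pheromone: 0 0 0 0 / 0 0 30 0 / 0 0 0 0 / 0 0 9 0 / 0 0 0 0
t=6: a0@(1,2) a1@(1,2) a2@(3,2) a3@(1,2) | pheromone: 0 0 0 0 / 0 0 35 0 / 0 0 0 0 / 0 0 10 0 / 0 0 0 0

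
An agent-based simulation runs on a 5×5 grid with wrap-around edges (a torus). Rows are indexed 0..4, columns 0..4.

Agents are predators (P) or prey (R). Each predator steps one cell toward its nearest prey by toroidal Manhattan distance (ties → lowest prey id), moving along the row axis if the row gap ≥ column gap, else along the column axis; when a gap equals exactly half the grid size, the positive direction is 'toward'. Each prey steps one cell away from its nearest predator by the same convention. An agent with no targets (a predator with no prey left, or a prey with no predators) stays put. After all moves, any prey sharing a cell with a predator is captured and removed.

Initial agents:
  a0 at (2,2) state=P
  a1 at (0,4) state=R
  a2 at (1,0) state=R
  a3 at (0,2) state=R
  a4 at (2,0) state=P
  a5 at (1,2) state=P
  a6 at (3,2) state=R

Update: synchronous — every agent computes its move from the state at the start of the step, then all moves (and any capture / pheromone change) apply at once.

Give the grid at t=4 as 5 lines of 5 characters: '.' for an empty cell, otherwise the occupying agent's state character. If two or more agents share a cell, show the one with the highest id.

.....
..P..
R.R..
P....
.....

t=1: a0@(3,2):P a1@(4,4):R a2@(0,0):R a3@(4,2):R a4@(1,0):P a5@(0,2):P a6@(4,2):R
t=2: a0@(4,2):P a1@(4,0):R a2@(4,0):R a3@(0,2):R a4@(0,0):P a5@(4,2):P a6@(0,2):R
t=3: a0@(0,2):P a1@(3,0):R a2@(3,0):R a3@(1,2):R a4@(4,0):P a5@(0,2):P a6@(1,2):R
t=4: a0@(1,2):P a1@(2,0):R a2@(2,0):R a3@(2,2):R a4@(3,0):P a5@(1,2):P a6@(2,2):R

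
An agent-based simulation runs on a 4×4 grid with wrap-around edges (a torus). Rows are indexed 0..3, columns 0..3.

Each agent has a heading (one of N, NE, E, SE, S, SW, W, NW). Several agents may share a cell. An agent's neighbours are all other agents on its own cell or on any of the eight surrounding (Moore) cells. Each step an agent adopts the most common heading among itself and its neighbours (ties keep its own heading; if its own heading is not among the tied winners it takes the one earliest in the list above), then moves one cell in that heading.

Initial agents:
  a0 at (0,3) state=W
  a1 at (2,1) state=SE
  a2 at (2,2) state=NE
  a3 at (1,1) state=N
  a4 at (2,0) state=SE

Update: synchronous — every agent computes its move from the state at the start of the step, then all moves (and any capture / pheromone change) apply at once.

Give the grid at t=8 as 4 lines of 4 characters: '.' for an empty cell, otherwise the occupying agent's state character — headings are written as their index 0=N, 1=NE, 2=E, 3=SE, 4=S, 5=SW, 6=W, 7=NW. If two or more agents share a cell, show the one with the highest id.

....
.3..
333.
.3..

t=1: a0@(0,2):W a1@(3,2):SE a2@(1,3):NE a3@(2,2):SE a4@(3,1):SE
t=2: a0@(1,3):SE a1@(0,3):SE a2@(0,0):NE a3@(3,3):SE a4@(0,2):SE
t=3: a0@(2,0):SE a1@(1,0):SE a2@(1,1):SE a3@(0,0):SE a4@(1,3):SE
t=4: a0@(3,1):SE a1@(2,1):SE a2@(2,2):SE a3@(1,1):SE a4@(2,0):SE
t=5: a0@(0,2):SE a1@(3,2):SE a2@(3,3):SE a3@(2,2):SE a4@(3,1):SE
t=6: a0@(1,3):SE a1@(0,3):SE a2@(0,0):SE a3@(3,3):SE a4@(0,2):SE
t=7: a0@(2,0):SE a1@(1,0):SE a2@(1,1):SE a3@(0,0):SE a4@(1,3):SE
t=8: a0@(3,1):SE a1@(2,1):SE a2@(2,2):SE a3@(1,1):SE a4@(2,0):SE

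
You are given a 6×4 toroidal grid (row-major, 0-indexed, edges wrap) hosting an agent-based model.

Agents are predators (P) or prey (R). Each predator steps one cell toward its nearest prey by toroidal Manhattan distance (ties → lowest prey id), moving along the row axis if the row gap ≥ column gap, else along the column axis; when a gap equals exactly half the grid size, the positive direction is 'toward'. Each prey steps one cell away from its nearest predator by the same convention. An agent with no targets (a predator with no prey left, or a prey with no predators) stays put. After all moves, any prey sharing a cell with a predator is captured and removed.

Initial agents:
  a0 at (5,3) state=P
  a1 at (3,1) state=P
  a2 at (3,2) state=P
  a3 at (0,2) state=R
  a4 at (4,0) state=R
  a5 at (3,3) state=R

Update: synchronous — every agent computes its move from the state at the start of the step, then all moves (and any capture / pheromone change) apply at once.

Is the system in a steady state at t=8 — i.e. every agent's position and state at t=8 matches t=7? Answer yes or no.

yes

t=1: a0@(0,3):P a1@(4,1):P a2@(3,3):P a3@(1,2):R a4@(3,0):R a5@(3,0):R
t=2: a0@(1,3):P a1@(3,1):P a2@(3,0):P a3@(2,2):R
t=3: a0@(2,3):P a1@(2,1):P a2@(3,1):P a3@(3,2):R
t=4: a0@(3,3):P a1@(3,1):P a2@(3,2):P
t=5: (unchanged — steady state)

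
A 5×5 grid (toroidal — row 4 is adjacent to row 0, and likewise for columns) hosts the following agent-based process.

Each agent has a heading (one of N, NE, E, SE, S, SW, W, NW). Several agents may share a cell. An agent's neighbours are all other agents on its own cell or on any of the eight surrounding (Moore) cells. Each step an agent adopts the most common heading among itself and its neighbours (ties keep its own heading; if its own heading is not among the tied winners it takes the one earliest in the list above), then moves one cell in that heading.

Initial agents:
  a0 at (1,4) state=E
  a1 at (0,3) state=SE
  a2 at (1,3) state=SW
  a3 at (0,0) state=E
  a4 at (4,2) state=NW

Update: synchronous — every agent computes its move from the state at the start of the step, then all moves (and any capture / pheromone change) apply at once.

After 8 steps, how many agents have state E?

5

t=1: a0@(1,0):E a1@(1,4):SE a2@(2,2):SW a3@(0,1):E a4@(3,1):NW
t=2: a0@(1,1):E a1@(2,0):SE a2@(3,1):SW a3@(0,2):E a4@(2,0):NW
t=3: a0@(1,2):E a1@(3,1):SE a2@(4,0):SW a3@(0,3):E a4@(1,4):NW
t=4: a0@(1,3):E a1@(4,2):SE a2@(0,4):SW a3@(0,4):E a4@(0,3):NW
t=5: a0@(1,4):E a1@(0,3):SE a2@(0,0):E a3@(0,0):E a4@(0,4):E
t=6: a0@(1,0):E a1@(0,4):E a2@(0,1):E a3@(0,1):E a4@(0,0):E
t=7: a0@(1,1):E a1@(0,0):E a2@(0,2):E a3@(0,2):E a4@(0,1):E
t=8: a0@(1,2):E a1@(0,1):E a2@(0,3):E a3@(0,3):E a4@(0,2):E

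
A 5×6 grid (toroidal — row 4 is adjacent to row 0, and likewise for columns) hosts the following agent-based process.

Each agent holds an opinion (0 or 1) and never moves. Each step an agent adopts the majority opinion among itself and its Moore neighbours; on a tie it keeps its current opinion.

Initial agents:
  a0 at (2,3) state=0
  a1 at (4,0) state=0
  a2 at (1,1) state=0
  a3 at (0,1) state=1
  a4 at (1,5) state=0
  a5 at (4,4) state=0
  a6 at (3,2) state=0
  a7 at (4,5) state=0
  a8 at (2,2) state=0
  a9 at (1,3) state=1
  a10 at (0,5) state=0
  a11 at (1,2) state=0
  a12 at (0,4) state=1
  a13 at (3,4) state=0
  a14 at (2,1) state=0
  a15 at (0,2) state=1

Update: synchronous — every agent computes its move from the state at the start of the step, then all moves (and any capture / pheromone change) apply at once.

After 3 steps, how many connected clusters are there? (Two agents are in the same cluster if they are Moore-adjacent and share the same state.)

t=1: a0@(2,3):0 a1@(4,0):0 a2@(1,1):0 a3@(0,1):0 a4@(1,5):0 a5@(4,4):0 a6@(3,2):0 a7@(4,5):0 a8@(2,2):0 a9@(1,3):1 a10@(0,5):0 a11@(1,2):0 a12@(0,4):0 a13@(3,4):0 a14@(2,1):0 a15@(0,2):1
t=2: a0@(2,3):0 a1@(4,0):0 a2@(1,1):0 a3@(0,1):0 a4@(1,5):0 a5@(4,4):0 a6@(3,2):0 a7@(4,5):0 a8@(2,2):0 a9@(1,3):0 a10@(0,5):0 a11@(1,2):0 a12@(0,4):0 a13@(3,4):0 a14@(2,1):0 a15@(0,2):0
t=3: (unchanged — steady state)

1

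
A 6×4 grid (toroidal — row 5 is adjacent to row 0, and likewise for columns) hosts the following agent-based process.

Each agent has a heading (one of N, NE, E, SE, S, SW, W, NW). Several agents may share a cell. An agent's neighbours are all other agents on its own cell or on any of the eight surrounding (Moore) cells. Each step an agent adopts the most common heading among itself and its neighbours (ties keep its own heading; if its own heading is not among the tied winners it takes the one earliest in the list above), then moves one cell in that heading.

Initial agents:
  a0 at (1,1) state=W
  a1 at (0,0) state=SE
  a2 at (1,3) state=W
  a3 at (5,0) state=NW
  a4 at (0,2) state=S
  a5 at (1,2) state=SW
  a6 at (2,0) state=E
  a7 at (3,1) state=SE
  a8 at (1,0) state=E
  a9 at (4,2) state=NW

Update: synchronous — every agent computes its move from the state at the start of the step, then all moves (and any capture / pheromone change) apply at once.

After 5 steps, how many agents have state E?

t=1: a0@(1,2):E a1@(0,3):W a2@(1,0):E a3@(4,3):NW a4@(0,1):W a5@(1,1):W a6@(2,1):E a7@(4,2):SE a8@(1,1):E a9@(3,1):NW
t=2: a0@(1,3):E a1@(0,0):E a2@(1,1):E a3@(3,2):NW a4@(0,2):E a5@(1,2):E a6@(2,2):E a7@(3,1):NW a8@(1,2):E a9@(2,0):NW
t=3: a0@(1,0):E a1@(0,1):E a2@(1,2):E a3@(2,1):NW a4@(0,3):E a5@(1,3):E a6@(2,3):E a7@(2,0):NW a8@(1,3):E a9@(1,3):NW
t=4: a0@(1,1):E a1@(0,2):E a2@(1,3):E a3@(1,0):NW a4@(0,0):E a5@(1,0):E a6@(2,0):E a7@(2,1):E a8@(1,0):E a9@(1,0):E
t=5: a0@(1,2):E a1@(0,3):E a2@(1,0):E a3@(1,1):E a4@(0,1):E a5@(1,1):E a6@(2,1):E a7@(2,2):E a8@(1,1):E a9@(1,1):E

10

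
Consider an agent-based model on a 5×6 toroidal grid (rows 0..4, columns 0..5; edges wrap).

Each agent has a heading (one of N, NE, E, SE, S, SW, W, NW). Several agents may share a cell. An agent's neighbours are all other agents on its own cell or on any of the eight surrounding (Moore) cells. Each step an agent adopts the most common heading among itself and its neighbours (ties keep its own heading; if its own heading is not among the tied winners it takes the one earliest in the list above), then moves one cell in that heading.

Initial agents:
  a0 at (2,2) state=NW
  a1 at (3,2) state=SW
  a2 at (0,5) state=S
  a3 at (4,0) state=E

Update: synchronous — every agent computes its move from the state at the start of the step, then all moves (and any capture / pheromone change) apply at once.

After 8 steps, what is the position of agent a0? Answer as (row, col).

(4, 0)

t=1: a0@(1,1):NW a1@(4,1):SW a2@(1,5):S a3@(4,1):E
t=2: a0@(0,0):NW a1@(0,0):SW a2@(2,5):S a3@(4,2):E
t=3: a0@(4,5):NW a1@(1,5):SW a2@(3,5):S a3@(4,3):E
t=4: a0@(3,4):NW a1@(2,4):SW a2@(4,5):S a3@(4,4):E
t=5: a0@(2,3):NW a1@(3,3):SW a2@(0,5):S a3@(4,5):E
t=6: a0@(1,2):NW a1@(4,2):SW a2@(1,5):S a3@(4,0):E
t=7: a0@(0,1):NW a1@(0,1):SW a2@(2,5):S a3@(4,1):E
t=8: a0@(4,0):NW a1@(1,0):SW a2@(3,5):S a3@(4,2):E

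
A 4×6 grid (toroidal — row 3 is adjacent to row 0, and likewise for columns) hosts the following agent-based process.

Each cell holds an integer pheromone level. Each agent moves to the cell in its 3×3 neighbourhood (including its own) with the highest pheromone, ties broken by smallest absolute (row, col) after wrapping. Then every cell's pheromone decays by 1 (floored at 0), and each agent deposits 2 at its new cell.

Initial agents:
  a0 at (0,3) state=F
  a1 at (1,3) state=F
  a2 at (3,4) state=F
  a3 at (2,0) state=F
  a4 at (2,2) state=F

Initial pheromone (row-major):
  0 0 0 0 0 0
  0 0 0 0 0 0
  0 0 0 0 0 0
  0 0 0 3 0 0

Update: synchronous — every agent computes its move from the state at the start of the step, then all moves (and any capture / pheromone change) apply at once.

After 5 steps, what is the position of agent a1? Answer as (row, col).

(3, 3)

t=1: a0@(3,3) a1@(0,2) a2@(3,3) a3@(1,0) a4@(3,3) | pheromone: 0 0 2 0 0 0 / 2 0 0 0 0 0 / 0 0 0 0 0 0 / 0 0 0 8 0 0
t=2: a0@(3,3) a1@(3,3) a2@(3,3) a3@(1,0) a4@(3,3) | pheromone: 0 0 1 0 0 0 / 3 0 0 0 0 0 / 0 0 0 0 0 0 / 0 0 0 15 0 0
t=3: a0@(3,3) a1@(3,3) a2@(3,3) a3@(1,0) a4@(3,3) | pheromone: 0 0 0 0 0 0 / 4 0 0 0 0 0 / 0 0 0 0 0 0 / 0 0 0 22 0 0
t=4: a0@(3,3) a1@(3,3) a2@(3,3) a3@(1,0) a4@(3,3) | pheromone: 0 0 0 0 0 0 / 5 0 0 0 0 0 / 0 0 0 0 0 0 / 0 0 0 29 0 0
t=5: a0@(3,3) a1@(3,3) a2@(3,3) a3@(1,0) a4@(3,3) | pheromone: 0 0 0 0 0 0 / 6 0 0 0 0 0 / 0 0 0 0 0 0 / 0 0 0 36 0 0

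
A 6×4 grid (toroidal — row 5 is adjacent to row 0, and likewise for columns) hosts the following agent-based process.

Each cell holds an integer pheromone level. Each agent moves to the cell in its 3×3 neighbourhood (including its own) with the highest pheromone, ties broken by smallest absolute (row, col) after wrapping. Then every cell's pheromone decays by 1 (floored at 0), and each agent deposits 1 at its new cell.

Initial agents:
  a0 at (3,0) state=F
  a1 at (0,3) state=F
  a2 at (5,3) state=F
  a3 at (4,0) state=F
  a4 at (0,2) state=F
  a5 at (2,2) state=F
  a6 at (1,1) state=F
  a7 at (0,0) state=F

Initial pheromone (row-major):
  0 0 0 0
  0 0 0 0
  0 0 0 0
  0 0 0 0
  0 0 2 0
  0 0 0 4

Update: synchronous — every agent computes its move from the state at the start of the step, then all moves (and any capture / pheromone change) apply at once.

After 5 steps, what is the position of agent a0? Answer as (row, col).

(5, 3)

t=1: a0@(2,0) a1@(5,3) a2@(5,3) a3@(5,3) a4@(5,3) a5@(1,1) a6@(0,0) a7@(5,3) | pheromone: 1 0 0 0 / 0 1 0 0 / 1 0 0 0 / 0 0 0 0 / 0 0 1 0 / 0 0 0 8
t=2: a0@(1,1) a1@(5,3) a2@(5,3) a3@(5,3) a4@(5,3) a5@(0,0) a6@(5,3) a7@(5,3) | pheromone: 1 0 0 0 / 0 1 0 0 / 0 0 0 0 / 0 0 0 0 / 0 0 0 0 / 0 0 0 13
t=3: a0@(0,0) a1@(5,3) a2@(5,3) a3@(5,3) a4@(5,3) a5@(5,3) a6@(5,3) a7@(5,3) | pheromone: 1 0 0 0 / 0 0 0 0 / 0 0 0 0 / 0 0 0 0 / 0 0 0 0 / 0 0 0 19
t=4: a0@(5,3) a1@(5,3) a2@(5,3) a3@(5,3) a4@(5,3) a5@(5,3) a6@(5,3) a7@(5,3) | pheromone: 0 0 0 0 / 0 0 0 0 / 0 0 0 0 / 0 0 0 0 / 0 0 0 0 / 0 0 0 26
t=5: a0@(5,3) a1@(5,3) a2@(5,3) a3@(5,3) a4@(5,3) a5@(5,3) a6@(5,3) a7@(5,3) | pheromone: 0 0 0 0 / 0 0 0 0 / 0 0 0 0 / 0 0 0 0 / 0 0 0 0 / 0 0 0 33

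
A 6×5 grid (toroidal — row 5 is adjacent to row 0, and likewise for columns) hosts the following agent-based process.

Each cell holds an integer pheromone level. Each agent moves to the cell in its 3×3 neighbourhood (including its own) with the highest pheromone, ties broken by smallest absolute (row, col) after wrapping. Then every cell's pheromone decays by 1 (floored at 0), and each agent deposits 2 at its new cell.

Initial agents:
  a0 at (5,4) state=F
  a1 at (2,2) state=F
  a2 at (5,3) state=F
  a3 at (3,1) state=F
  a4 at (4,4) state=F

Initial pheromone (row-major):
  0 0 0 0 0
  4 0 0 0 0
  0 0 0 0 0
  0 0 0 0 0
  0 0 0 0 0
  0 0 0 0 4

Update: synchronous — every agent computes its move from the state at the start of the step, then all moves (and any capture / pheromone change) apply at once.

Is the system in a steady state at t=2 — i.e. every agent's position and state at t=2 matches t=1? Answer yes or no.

no

t=1: a0@(5,4) a1@(1,1) a2@(5,4) a3@(2,0) a4@(5,4) | pheromone: 0 0 0 0 0 / 3 2 0 0 0 / 2 0 0 0 0 / 0 0 0 0 0 / 0 0 0 0 0 / 0 0 0 0 9
t=2: a0@(5,4) a1@(1,0) a2@(5,4) a3@(1,0) a4@(5,4) | pheromone: 0 0 0 0 0 / 6 1 0 0 0 / 1 0 0 0 0 / 0 0 0 0 0 / 0 0 0 0 0 / 0 0 0 0 14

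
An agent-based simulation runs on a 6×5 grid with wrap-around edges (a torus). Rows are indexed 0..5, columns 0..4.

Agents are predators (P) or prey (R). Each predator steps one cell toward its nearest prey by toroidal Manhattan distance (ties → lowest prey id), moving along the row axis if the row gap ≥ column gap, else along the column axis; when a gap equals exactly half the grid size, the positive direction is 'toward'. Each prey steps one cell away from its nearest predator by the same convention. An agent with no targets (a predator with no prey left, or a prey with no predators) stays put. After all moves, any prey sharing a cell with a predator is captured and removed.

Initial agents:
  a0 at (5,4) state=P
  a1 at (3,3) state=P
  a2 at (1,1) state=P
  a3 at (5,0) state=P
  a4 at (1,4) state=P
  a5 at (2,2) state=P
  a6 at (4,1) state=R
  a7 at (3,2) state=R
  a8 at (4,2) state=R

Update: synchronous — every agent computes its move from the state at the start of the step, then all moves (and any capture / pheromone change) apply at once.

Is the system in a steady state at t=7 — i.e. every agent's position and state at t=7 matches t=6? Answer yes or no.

yes

t=1: a0@(5,0):P a1@(3,2):P a2@(2,1):P a3@(4,0):P a4@(2,4):P a5@(3,2):P a6@(3,1):R a7@(3,1):R a8@(5,2):R
t=2: a0@(5,1):P a1@(3,1):P a2@(3,1):P a3@(3,0):P a4@(2,0):P a5@(3,1):P a8@(5,3):R
t=3: a0@(5,2):P a1@(4,1):P a2@(4,1):P a3@(4,0):P a4@(3,0):P a5@(4,1):P a8@(5,4):R
t=4: a0@(5,3):P a1@(4,0):P a2@(4,0):P a3@(5,0):P a4@(4,0):P a5@(4,0):P
t=5: (unchanged — steady state)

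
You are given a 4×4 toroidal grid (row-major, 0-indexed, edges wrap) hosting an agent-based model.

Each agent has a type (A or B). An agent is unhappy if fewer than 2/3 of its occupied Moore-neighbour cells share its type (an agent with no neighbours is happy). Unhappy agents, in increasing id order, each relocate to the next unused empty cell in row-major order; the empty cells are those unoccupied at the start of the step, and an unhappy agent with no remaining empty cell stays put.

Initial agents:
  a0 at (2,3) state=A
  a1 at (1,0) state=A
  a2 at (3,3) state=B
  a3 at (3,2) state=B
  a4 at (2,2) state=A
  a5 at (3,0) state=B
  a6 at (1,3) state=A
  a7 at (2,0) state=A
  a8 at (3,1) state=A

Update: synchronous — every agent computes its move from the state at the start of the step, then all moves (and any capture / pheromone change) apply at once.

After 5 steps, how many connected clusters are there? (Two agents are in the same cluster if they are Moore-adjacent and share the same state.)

3

t=1: a0@(0,0):A a1@(1,0):A a2@(0,1):B a3@(0,2):B a4@(0,3):A a5@(1,1):B a6@(1,3):A a7@(2,0):A a8@(1,2):A
t=2: a0@(2,1):A a1@(1,0):A a2@(2,2):B a3@(2,3):B a4@(0,3):A a5@(3,0):B a6@(1,3):A a7@(2,0):A a8@(3,1):A
t=3: a0@(0,0):A a1@(1,0):A a2@(0,1):B a3@(0,2):B a4@(0,3):A a5@(1,1):B a6@(1,2):A a7@(2,0):A a8@(3,2):A
t=4: a0@(1,3):A a1@(2,1):A a2@(2,2):B a3@(2,3):B a4@(0,3):A a5@(3,0):B a6@(3,1):A a7@(3,3):A a8@(3,2):A
t=5: a0@(0,0):A a1@(0,1):A a2@(0,2):B a3@(1,0):B a4@(0,3):A a5@(1,1):B a6@(1,2):A a7@(2,0):A a8@(3,2):A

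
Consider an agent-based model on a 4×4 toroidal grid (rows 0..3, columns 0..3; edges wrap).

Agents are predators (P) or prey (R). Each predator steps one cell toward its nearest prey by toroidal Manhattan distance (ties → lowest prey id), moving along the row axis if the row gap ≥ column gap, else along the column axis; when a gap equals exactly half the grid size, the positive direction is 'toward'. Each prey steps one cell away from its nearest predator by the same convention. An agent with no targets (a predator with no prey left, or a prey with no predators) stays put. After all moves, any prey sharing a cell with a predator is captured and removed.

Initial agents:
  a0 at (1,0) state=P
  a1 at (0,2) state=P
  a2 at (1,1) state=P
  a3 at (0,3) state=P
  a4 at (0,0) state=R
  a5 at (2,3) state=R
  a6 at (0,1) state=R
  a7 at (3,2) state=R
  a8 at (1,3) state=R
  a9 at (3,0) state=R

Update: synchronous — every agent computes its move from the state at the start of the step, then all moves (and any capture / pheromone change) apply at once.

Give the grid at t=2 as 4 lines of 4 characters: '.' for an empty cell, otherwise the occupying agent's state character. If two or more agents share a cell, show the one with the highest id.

....
R.R.
R.RR
PP..

t=1: a0@(0,0):P a1@(0,1):P a2@(0,1):P a3@(0,0):P a4@(3,0):R a5@(3,3):R a7@(2,2):R a8@(1,2):R a9@(2,0):R
t=2: a0@(3,0):P a1@(3,1):P a2@(3,1):P a3@(3,0):P a4@(2,0):R a5@(2,3):R a7@(1,2):R a8@(2,2):R a9@(1,0):R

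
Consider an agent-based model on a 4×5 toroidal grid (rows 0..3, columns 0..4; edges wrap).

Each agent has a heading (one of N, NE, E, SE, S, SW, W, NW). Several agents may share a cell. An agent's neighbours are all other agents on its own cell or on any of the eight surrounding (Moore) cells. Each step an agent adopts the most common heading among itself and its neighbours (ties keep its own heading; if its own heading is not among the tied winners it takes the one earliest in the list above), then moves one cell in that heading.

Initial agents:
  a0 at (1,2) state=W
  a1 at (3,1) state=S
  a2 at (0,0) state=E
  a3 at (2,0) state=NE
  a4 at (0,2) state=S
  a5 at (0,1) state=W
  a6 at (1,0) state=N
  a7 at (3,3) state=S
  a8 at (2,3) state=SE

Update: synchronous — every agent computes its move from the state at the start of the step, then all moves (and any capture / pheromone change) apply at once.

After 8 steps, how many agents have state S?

9

t=1: a0@(1,1):W a1@(0,1):S a2@(0,1):E a3@(1,1):NE a4@(1,2):S a5@(0,0):W a6@(0,0):N a7@(0,3):S a8@(3,4):SE
t=2: a0@(1,0):W a1@(1,1):S a2@(1,1):S a3@(2,1):S a4@(2,2):S a5@(0,4):W a6@(0,4):W a7@(1,3):S a8@(0,0):SE
t=3: a0@(1,4):W a1@(2,1):S a2@(2,1):S a3@(3,1):S a4@(3,2):S a5@(0,3):W a6@(0,3):W a7@(2,3):S a8@(0,4):W
t=4: a0@(1,3):W a1@(3,1):S a2@(3,1):S a3@(0,1):S a4@(0,2):S a5@(0,2):W a6@(0,2):W a7@(3,3):S a8@(0,3):W
t=5: a0@(1,2):W a1@(0,1):S a2@(0,1):S a3@(1,1):S a4@(1,2):S a5@(1,2):S a6@(1,2):S a7@(3,2):W a8@(0,2):W
t=6: a0@(2,2):S a1@(1,1):S a2@(1,1):S a3@(2,1):S a4@(2,2):S a5@(2,2):S a6@(2,2):S a7@(3,1):W a8@(1,2):S
t=7: a0@(3,2):S a1@(2,1):S a2@(2,1):S a3@(3,1):S a4@(3,2):S a5@(3,2):S a6@(3,2):S a7@(0,1):S a8@(2,2):S
t=8: a0@(0,2):S a1@(3,1):S a2@(3,1):S a3@(0,1):S a4@(0,2):S a5@(0,2):S a6@(0,2):S a7@(1,1):S a8@(3,2):S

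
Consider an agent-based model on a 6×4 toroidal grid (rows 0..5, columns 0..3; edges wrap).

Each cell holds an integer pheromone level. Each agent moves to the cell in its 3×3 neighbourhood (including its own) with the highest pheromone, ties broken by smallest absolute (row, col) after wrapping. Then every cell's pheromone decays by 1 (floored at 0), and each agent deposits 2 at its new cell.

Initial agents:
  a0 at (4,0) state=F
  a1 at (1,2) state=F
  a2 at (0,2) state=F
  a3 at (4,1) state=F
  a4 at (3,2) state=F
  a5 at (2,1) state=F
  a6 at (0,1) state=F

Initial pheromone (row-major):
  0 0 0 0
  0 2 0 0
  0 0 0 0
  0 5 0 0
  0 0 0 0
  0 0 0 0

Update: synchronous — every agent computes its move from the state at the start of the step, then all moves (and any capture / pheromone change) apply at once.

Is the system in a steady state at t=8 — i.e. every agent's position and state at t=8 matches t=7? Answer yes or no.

t=1: a0@(3,1) a1@(1,1) a2@(1,1) a3@(3,1) a4@(3,1) a5@(3,1) a6@(1,1) | pheromone: 0 0 0 0 / 0 7 0 0 / 0 0 0 0 / 0 12 0 0 / 0 0 0 0 / 0 0 0 0
t=2: a0@(3,1) a1@(1,1) a2@(1,1) a3@(3,1) a4@(3,1) a5@(3,1) a6@(1,1) | pheromone: 0 0 0 0 / 0 12 0 0 / 0 0 0 0 / 0 19 0 0 / 0 0 0 0 / 0 0 0 0
t=3: a0@(3,1) a1@(1,1) a2@(1,1) a3@(3,1) a4@(3,1) a5@(3,1) a6@(1,1) | pheromone: 0 0 0 0 / 0 17 0 0 / 0 0 0 0 / 0 26 0 0 / 0 0 0 0 / 0 0 0 0
t=4: a0@(3,1) a1@(1,1) a2@(1,1) a3@(3,1) a4@(3,1) a5@(3,1) a6@(1,1) | pheromone: 0 0 0 0 / 0 22 0 0 / 0 0 0 0 / 0 33 0 0 / 0 0 0 0 / 0 0 0 0
t=5: a0@(3,1) a1@(1,1) a2@(1,1) a3@(3,1) a4@(3,1) a5@(3,1) a6@(1,1) | pheromone: 0 0 0 0 / 0 27 0 0 / 0 0 0 0 / 0 40 0 0 / 0 0 0 0 / 0 0 0 0
t=6: a0@(3,1) a1@(1,1) a2@(1,1) a3@(3,1) a4@(3,1) a5@(3,1) a6@(1,1) | pheromone: 0 0 0 0 / 0 32 0 0 / 0 0 0 0 / 0 47 0 0 / 0 0 0 0 / 0 0 0 0
t=7: a0@(3,1) a1@(1,1) a2@(1,1) a3@(3,1) a4@(3,1) a5@(3,1) a6@(1,1) | pheromone: 0 0 0 0 / 0 37 0 0 / 0 0 0 0 / 0 54 0 0 / 0 0 0 0 / 0 0 0 0
t=8: a0@(3,1) a1@(1,1) a2@(1,1) a3@(3,1) a4@(3,1) a5@(3,1) a6@(1,1) | pheromone: 0 0 0 0 / 0 42 0 0 / 0 0 0 0 / 0 61 0 0 / 0 0 0 0 / 0 0 0 0

yes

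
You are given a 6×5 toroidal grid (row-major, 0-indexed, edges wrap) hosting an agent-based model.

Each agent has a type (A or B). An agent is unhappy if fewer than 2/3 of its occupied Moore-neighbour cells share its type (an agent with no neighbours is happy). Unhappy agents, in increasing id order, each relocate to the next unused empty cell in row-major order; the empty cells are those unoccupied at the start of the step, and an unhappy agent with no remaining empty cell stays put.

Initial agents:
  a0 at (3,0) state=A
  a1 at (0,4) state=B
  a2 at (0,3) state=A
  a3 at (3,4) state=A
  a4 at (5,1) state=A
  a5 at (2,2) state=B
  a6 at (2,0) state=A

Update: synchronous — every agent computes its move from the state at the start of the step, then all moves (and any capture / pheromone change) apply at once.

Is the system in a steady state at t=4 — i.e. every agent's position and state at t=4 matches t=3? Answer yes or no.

no

t=1: a0@(3,0):A a1@(0,0):B a2@(0,1):A a3@(3,4):A a4@(5,1):A a5@(2,2):B a6@(2,0):A
t=2: a0@(3,0):A a1@(0,2):B a2@(0,3):A a3@(3,4):A a4@(0,4):A a5@(2,2):B a6@(2,0):A
t=3: a0@(3,0):A a1@(0,0):B a2@(0,1):A a3@(3,4):A a4@(0,4):A a5@(2,2):B a6@(2,0):A
t=4: a0@(3,0):A a1@(0,2):B a2@(0,3):A a3@(3,4):A a4@(1,0):A a5@(2,2):B a6@(2,0):A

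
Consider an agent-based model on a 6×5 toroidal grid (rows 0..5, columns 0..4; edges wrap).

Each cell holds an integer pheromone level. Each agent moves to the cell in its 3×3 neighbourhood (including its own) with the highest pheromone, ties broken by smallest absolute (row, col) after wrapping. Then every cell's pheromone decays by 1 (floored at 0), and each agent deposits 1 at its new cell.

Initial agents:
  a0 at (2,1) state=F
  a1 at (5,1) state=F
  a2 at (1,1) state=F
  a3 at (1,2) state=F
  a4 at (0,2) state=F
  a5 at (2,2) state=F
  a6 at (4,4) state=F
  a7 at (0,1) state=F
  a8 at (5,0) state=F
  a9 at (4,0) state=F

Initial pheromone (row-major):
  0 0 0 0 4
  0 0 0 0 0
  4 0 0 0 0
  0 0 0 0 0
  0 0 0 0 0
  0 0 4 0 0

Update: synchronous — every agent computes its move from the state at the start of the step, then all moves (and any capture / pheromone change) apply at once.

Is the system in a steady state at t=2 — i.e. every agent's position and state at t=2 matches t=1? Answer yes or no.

no

t=1: a0@(2,0) a1@(5,2) a2@(2,0) a3@(0,1) a4@(5,2) a5@(1,1) a6@(3,0) a7@(5,2) a8@(0,4) a9@(3,0) | pheromone: 0 1 0 0 4 / 0 1 0 0 0 / 5 0 0 0 0 / 2 0 0 0 0 / 0 0 0 0 0 / 0 0 6 0 0
t=2: a0@(2,0) a1@(5,2) a2@(2,0) a3@(5,2) a4@(5,2) a5@(2,0) a6@(2,0) a7@(5,2) a8@(0,4) a9@(2,0) | pheromone: 0 0 0 0 4 / 0 0 0 0 0 / 9 0 0 0 0 / 1 0 0 0 0 / 0 0 0 0 0 / 0 0 9 0 0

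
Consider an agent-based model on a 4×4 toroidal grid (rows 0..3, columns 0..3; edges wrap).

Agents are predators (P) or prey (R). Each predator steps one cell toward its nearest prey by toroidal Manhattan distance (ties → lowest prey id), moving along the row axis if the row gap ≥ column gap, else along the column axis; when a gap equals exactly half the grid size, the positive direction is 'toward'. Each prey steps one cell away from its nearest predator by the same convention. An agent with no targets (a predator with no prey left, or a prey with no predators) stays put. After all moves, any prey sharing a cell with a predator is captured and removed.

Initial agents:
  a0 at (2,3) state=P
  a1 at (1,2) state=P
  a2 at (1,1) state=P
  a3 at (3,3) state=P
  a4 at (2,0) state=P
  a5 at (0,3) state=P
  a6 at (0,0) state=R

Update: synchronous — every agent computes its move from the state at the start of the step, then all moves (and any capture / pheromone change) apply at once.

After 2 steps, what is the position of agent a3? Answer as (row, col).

t=1: a0@(3,3):P a1@(1,3):P a2@(0,1):P a3@(0,3):P a4@(3,0):P a5@(0,0):P
t=2: (unchanged — steady state)

(0, 3)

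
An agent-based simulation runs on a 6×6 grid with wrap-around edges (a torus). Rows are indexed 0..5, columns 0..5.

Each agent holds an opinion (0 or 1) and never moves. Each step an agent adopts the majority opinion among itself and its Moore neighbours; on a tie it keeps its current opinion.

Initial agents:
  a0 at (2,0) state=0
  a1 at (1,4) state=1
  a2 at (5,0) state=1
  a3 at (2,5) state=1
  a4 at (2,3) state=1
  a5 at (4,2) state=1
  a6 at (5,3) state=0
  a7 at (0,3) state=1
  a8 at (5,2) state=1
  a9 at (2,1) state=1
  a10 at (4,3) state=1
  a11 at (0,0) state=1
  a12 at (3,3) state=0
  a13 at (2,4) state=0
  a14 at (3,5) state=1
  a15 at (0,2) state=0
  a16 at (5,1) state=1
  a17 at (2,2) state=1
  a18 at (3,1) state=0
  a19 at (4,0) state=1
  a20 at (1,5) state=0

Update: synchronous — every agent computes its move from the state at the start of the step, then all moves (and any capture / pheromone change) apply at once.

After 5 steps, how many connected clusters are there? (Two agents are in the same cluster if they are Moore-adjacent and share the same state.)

t=1: a0@(2,0):0 a1@(1,4):1 a2@(5,0):1 a3@(2,5):1 a4@(2,3):1 a5@(4,2):1 a6@(5,3):1 a7@(0,3):1 a8@(5,2):1 a9@(2,1):1 a10@(4,3):1 a11@(0,0):1 a12@(3,3):1 a13@(2,4):1 a14@(3,5):1 a15@(0,2):1 a16@(5,1):1 a17@(2,2):1 a18@(3,1):1 a19@(4,0):1 a20@(1,5):0
t=2: a0@(2,0):1 a1@(1,4):1 a2@(5,0):1 a3@(2,5):1 a4@(2,3):1 a5@(4,2):1 a6@(5,3):1 a7@(0,3):1 a8@(5,2):1 a9@(2,1):1 a10@(4,3):1 a11@(0,0):1 a12@(3,3):1 a13@(2,4):1 a14@(3,5):1 a15@(0,2):1 a16@(5,1):1 a17@(2,2):1 a18@(3,1):1 a19@(4,0):1 a20@(1,5):1
t=3: (unchanged — steady state)

1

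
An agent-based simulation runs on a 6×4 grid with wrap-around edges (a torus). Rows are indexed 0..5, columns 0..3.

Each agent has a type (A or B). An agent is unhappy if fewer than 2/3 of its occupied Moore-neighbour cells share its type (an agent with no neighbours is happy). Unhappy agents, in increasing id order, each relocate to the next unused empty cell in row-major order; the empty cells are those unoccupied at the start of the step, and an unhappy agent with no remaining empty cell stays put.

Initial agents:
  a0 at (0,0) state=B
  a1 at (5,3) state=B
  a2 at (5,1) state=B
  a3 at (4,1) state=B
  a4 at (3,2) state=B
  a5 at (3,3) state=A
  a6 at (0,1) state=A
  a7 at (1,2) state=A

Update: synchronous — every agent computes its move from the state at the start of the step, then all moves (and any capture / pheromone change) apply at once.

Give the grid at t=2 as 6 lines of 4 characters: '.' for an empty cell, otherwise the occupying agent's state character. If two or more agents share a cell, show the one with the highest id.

.B..
.B.A
AA..
....
.B..
.B.B

t=1: a0@(0,0):B a1@(5,3):B a2@(5,1):B a3@(4,1):B a4@(0,2):B a5@(0,3):A a6@(1,0):A a7@(1,2):A
t=2: a0@(0,1):B a1@(5,3):B a2@(5,1):B a3@(4,1):B a4@(1,1):B a5@(1,3):A a6@(2,0):A a7@(2,1):A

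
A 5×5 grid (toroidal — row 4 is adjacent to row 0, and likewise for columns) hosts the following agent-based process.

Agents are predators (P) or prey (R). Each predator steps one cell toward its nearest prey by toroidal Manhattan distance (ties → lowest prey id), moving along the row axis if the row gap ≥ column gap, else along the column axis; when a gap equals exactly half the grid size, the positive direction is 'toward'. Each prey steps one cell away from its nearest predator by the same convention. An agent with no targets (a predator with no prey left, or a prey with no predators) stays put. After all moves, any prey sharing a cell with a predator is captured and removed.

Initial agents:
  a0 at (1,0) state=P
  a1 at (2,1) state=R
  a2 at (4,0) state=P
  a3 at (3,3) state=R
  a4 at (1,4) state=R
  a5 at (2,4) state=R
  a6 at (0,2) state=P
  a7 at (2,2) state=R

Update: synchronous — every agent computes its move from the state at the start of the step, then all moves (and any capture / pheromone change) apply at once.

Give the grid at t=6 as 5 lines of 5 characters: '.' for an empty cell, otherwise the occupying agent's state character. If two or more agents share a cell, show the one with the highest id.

.....
..RRP
.....
PR...
.....

t=1: a0@(1,4):P a1@(3,1):R a2@(3,0):P a3@(3,2):R a4@(1,3):R a5@(3,4):R a6@(1,2):P a7@(3,2):R
t=2: a0@(1,3):P a1@(3,2):R a2@(3,1):P a3@(3,3):R a4@(1,2):R a5@(3,3):R a6@(1,3):P a7@(3,3):R
t=3: a0@(1,2):P a1@(3,3):R a2@(3,2):P a3@(4,3):R a4@(1,1):R a5@(4,3):R a6@(1,2):P a7@(4,3):R
t=4: a0@(1,1):P a1@(3,4):R a2@(3,3):P a3@(0,3):R a4@(1,0):R a5@(0,3):R a6@(1,1):P a7@(0,3):R
t=5: a0@(1,0):P a1@(3,0):R a2@(3,4):P a3@(1,3):R a4@(1,4):R a5@(1,3):R a6@(1,0):P a7@(1,3):R
t=6: a0@(1,4):P a1@(3,1):R a2@(3,0):P a3@(1,2):R a4@(1,3):R a5@(1,2):R a6@(1,4):P a7@(1,2):R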